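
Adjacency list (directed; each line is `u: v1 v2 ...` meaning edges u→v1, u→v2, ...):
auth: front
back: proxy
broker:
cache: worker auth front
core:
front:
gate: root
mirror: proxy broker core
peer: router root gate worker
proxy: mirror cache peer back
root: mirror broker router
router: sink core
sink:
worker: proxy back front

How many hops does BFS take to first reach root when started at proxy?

2

Level 0: proxy
Level 1: back, cache, mirror, peer
Level 2: auth, broker, core, front, gate, root, router, worker
Level 3: sink
root first appears at level 2.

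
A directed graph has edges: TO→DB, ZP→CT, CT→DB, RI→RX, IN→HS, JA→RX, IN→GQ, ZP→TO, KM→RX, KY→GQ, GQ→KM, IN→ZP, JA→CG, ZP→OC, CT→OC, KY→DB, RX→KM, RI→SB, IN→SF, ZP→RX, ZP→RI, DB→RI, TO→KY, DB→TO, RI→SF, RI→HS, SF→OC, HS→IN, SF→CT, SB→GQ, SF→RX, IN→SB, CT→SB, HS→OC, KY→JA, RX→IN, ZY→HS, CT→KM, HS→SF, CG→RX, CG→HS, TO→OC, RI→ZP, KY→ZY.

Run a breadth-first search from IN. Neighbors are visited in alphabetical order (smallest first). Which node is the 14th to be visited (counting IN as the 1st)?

Visit IN; enqueue GQ, HS, SB, SF, ZP → queue [GQ, HS, SB, SF, ZP]
Visit GQ; enqueue KM → queue [HS, SB, SF, ZP, KM]
Visit HS; enqueue OC → queue [SB, SF, ZP, KM, OC]
Visit SB → queue [SF, ZP, KM, OC]
Visit SF; enqueue CT, RX → queue [ZP, KM, OC, CT, RX]
Visit ZP; enqueue RI, TO → queue [KM, OC, CT, RX, RI, TO]
Visit KM → queue [OC, CT, RX, RI, TO]
Visit OC → queue [CT, RX, RI, TO]
Visit CT; enqueue DB → queue [RX, RI, TO, DB]
Visit RX → queue [RI, TO, DB]
Visit RI → queue [TO, DB]
Visit TO; enqueue KY → queue [DB, KY]
Visit DB → queue [KY]
Visit KY; enqueue JA, ZY → queue [JA, ZY]
Visit JA; enqueue CG → queue [ZY, CG]
Visit ZY → queue [CG]
Visit CG → queue []

Visit order: IN, GQ, HS, SB, SF, ZP, KM, OC, CT, RX, RI, TO, DB, KY, JA, ZY, CG

KY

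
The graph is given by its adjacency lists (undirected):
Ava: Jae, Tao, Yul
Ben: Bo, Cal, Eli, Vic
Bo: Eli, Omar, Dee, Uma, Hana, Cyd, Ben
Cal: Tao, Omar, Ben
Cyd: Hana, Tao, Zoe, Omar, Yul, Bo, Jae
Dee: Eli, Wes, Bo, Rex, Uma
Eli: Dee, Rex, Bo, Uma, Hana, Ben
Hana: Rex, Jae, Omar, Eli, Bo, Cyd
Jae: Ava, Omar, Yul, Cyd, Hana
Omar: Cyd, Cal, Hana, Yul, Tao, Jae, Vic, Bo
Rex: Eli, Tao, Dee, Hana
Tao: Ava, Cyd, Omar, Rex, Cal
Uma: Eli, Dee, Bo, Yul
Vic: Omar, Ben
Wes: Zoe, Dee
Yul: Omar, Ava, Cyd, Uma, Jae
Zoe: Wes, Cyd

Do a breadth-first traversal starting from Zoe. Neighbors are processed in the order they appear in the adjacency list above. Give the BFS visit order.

Visit Zoe; enqueue Wes, Cyd → queue [Wes, Cyd]
Visit Wes; enqueue Dee → queue [Cyd, Dee]
Visit Cyd; enqueue Hana, Tao, Omar, Yul, Bo, Jae → queue [Dee, Hana, Tao, Omar, Yul, Bo, Jae]
Visit Dee; enqueue Eli, Rex, Uma → queue [Hana, Tao, Omar, Yul, Bo, Jae, Eli, Rex, Uma]
Visit Hana → queue [Tao, Omar, Yul, Bo, Jae, Eli, Rex, Uma]
Visit Tao; enqueue Ava, Cal → queue [Omar, Yul, Bo, Jae, Eli, Rex, Uma, Ava, Cal]
Visit Omar; enqueue Vic → queue [Yul, Bo, Jae, Eli, Rex, Uma, Ava, Cal, Vic]
Visit Yul → queue [Bo, Jae, Eli, Rex, Uma, Ava, Cal, Vic]
Visit Bo; enqueue Ben → queue [Jae, Eli, Rex, Uma, Ava, Cal, Vic, Ben]
Visit Jae → queue [Eli, Rex, Uma, Ava, Cal, Vic, Ben]
Visit Eli → queue [Rex, Uma, Ava, Cal, Vic, Ben]
Visit Rex → queue [Uma, Ava, Cal, Vic, Ben]
Visit Uma → queue [Ava, Cal, Vic, Ben]
Visit Ava → queue [Cal, Vic, Ben]
Visit Cal → queue [Vic, Ben]
Visit Vic → queue [Ben]
Visit Ben → queue []

Zoe -> Wes -> Cyd -> Dee -> Hana -> Tao -> Omar -> Yul -> Bo -> Jae -> Eli -> Rex -> Uma -> Ava -> Cal -> Vic -> Ben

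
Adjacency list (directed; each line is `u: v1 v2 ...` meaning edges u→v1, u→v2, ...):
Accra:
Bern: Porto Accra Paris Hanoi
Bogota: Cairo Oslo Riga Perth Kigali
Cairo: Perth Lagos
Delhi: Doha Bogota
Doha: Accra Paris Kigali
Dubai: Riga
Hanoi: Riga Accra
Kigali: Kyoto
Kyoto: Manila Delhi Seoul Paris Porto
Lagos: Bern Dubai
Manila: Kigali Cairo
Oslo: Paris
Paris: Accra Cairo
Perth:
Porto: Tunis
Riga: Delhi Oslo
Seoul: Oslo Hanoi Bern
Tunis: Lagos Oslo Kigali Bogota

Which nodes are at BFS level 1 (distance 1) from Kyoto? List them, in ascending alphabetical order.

Level 0: Kyoto
Level 1: Delhi, Manila, Paris, Porto, Seoul
Level 2: Accra, Bern, Bogota, Cairo, Doha, Hanoi, Kigali, Oslo, Tunis
Level 3: Lagos, Perth, Riga
Level 4: Dubai

Delhi, Manila, Paris, Porto, Seoul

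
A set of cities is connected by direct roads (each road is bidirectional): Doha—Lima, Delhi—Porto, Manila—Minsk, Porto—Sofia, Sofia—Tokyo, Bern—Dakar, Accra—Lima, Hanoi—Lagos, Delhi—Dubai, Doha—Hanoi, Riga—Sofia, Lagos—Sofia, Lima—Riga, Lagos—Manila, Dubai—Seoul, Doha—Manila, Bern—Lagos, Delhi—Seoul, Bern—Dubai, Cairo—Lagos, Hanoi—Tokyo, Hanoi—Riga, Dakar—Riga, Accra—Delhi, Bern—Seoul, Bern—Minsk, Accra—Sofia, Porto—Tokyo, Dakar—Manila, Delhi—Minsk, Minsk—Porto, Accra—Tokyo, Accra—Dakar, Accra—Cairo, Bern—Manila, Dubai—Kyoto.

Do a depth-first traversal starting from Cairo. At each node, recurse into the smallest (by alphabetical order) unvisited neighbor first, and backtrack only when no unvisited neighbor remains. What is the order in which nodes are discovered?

Cairo, Accra, Dakar, Bern, Dubai, Delhi, Minsk, Manila, Doha, Hanoi, Lagos, Sofia, Porto, Tokyo, Riga, Lima, Seoul, Kyoto

Visit Cairo
Cairo → Accra
Accra → Dakar
Dakar → Bern
Bern → Dubai
Dubai → Delhi
Delhi → Minsk
Minsk → Manila
Manila → Doha
Doha → Hanoi
Hanoi → Lagos
Lagos → Sofia
Sofia → Porto
Porto → Tokyo
Sofia → Riga
Riga → Lima
Delhi → Seoul
Dubai → Kyoto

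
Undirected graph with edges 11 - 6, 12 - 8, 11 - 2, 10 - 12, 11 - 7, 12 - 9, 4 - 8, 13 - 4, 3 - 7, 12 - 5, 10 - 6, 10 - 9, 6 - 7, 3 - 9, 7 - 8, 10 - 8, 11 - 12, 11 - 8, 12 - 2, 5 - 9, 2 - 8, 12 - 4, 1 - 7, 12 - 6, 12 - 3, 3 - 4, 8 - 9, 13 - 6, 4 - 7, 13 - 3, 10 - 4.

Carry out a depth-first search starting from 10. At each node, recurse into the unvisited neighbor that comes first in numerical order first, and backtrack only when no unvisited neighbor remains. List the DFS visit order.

10, 4, 3, 7, 1, 6, 11, 2, 8, 9, 5, 12, 13

Visit 10
10 → 4
4 → 3
3 → 7
7 → 1
7 → 6
6 → 11
11 → 2
2 → 8
8 → 9
9 → 5
5 → 12
6 → 13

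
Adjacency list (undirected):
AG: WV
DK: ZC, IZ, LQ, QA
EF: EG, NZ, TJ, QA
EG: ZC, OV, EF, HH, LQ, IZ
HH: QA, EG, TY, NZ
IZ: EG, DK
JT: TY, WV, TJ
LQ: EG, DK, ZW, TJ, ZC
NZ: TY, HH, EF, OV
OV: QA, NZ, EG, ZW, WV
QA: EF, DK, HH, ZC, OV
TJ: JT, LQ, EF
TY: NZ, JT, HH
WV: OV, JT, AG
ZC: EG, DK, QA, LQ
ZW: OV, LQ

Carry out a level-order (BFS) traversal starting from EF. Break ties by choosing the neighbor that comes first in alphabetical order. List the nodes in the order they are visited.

Visit EF; enqueue EG, NZ, QA, TJ → queue [EG, NZ, QA, TJ]
Visit EG; enqueue HH, IZ, LQ, OV, ZC → queue [NZ, QA, TJ, HH, IZ, LQ, OV, ZC]
Visit NZ; enqueue TY → queue [QA, TJ, HH, IZ, LQ, OV, ZC, TY]
Visit QA; enqueue DK → queue [TJ, HH, IZ, LQ, OV, ZC, TY, DK]
Visit TJ; enqueue JT → queue [HH, IZ, LQ, OV, ZC, TY, DK, JT]
Visit HH → queue [IZ, LQ, OV, ZC, TY, DK, JT]
Visit IZ → queue [LQ, OV, ZC, TY, DK, JT]
Visit LQ; enqueue ZW → queue [OV, ZC, TY, DK, JT, ZW]
Visit OV; enqueue WV → queue [ZC, TY, DK, JT, ZW, WV]
Visit ZC → queue [TY, DK, JT, ZW, WV]
Visit TY → queue [DK, JT, ZW, WV]
Visit DK → queue [JT, ZW, WV]
Visit JT → queue [ZW, WV]
Visit ZW → queue [WV]
Visit WV; enqueue AG → queue [AG]
Visit AG → queue []

EF, EG, NZ, QA, TJ, HH, IZ, LQ, OV, ZC, TY, DK, JT, ZW, WV, AG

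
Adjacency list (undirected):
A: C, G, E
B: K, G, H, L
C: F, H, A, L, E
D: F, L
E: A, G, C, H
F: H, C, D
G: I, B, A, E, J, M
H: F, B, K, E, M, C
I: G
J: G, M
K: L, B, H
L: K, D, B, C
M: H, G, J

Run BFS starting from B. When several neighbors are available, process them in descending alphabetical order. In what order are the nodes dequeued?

B, L, K, H, G, D, C, M, F, E, J, I, A

Visit B; enqueue L, K, H, G → queue [L, K, H, G]
Visit L; enqueue D, C → queue [K, H, G, D, C]
Visit K → queue [H, G, D, C]
Visit H; enqueue M, F, E → queue [G, D, C, M, F, E]
Visit G; enqueue J, I, A → queue [D, C, M, F, E, J, I, A]
Visit D → queue [C, M, F, E, J, I, A]
Visit C → queue [M, F, E, J, I, A]
Visit M → queue [F, E, J, I, A]
Visit F → queue [E, J, I, A]
Visit E → queue [J, I, A]
Visit J → queue [I, A]
Visit I → queue [A]
Visit A → queue []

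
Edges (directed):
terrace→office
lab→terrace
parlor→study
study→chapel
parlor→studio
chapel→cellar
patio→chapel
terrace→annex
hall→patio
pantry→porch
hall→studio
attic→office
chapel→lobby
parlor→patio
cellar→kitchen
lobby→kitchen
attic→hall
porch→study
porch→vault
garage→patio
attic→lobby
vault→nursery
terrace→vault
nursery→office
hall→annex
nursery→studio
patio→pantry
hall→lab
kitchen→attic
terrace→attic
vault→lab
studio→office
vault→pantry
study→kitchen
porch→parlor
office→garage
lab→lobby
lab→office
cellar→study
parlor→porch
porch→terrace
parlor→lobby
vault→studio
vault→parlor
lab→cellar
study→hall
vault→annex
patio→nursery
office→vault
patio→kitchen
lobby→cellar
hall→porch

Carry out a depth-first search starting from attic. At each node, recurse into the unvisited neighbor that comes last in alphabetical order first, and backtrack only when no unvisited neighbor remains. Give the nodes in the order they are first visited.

Visit attic
attic → office
office → vault
vault → studio
vault → parlor
parlor → study
study → kitchen
study → hall
hall → porch
porch → terrace
terrace → annex
hall → patio
patio → pantry
patio → nursery
patio → chapel
chapel → lobby
lobby → cellar
hall → lab
office → garage

attic -> office -> vault -> studio -> parlor -> study -> kitchen -> hall -> porch -> terrace -> annex -> patio -> pantry -> nursery -> chapel -> lobby -> cellar -> lab -> garage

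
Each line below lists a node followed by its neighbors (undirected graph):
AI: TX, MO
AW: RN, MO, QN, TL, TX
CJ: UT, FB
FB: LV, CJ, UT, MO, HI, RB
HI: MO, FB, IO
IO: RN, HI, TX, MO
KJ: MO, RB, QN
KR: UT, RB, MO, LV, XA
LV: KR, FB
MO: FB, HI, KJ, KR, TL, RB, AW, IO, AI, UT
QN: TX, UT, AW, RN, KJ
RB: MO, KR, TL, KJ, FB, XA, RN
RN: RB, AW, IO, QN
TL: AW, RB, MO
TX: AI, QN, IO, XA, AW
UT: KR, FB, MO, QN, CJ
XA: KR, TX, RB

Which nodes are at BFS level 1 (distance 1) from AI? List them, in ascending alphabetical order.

MO, TX

Level 0: AI
Level 1: MO, TX
Level 2: AW, FB, HI, IO, KJ, KR, QN, RB, TL, UT, XA
Level 3: CJ, LV, RN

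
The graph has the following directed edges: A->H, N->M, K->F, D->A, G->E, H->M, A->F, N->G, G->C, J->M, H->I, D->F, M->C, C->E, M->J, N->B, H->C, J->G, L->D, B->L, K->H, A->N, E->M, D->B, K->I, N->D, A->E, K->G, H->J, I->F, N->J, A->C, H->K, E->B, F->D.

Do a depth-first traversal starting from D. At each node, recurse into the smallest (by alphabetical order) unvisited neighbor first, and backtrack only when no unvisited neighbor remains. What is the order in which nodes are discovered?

D → A → C → E → B → L → M → J → G → F → H → I → K → N

Visit D
D → A
A → C
C → E
E → B
B → L
E → M
M → J
J → G
A → F
A → H
H → I
H → K
A → N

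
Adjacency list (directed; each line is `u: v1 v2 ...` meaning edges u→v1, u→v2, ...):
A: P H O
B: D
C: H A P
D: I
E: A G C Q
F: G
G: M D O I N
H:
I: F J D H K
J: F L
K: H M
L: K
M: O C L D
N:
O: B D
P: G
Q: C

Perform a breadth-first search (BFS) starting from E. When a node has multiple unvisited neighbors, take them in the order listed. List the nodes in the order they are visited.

E -> A -> G -> C -> Q -> P -> H -> O -> M -> D -> I -> N -> B -> L -> F -> J -> K

Visit E; enqueue A, G, C, Q → queue [A, G, C, Q]
Visit A; enqueue P, H, O → queue [G, C, Q, P, H, O]
Visit G; enqueue M, D, I, N → queue [C, Q, P, H, O, M, D, I, N]
Visit C → queue [Q, P, H, O, M, D, I, N]
Visit Q → queue [P, H, O, M, D, I, N]
Visit P → queue [H, O, M, D, I, N]
Visit H → queue [O, M, D, I, N]
Visit O; enqueue B → queue [M, D, I, N, B]
Visit M; enqueue L → queue [D, I, N, B, L]
Visit D → queue [I, N, B, L]
Visit I; enqueue F, J, K → queue [N, B, L, F, J, K]
Visit N → queue [B, L, F, J, K]
Visit B → queue [L, F, J, K]
Visit L → queue [F, J, K]
Visit F → queue [J, K]
Visit J → queue [K]
Visit K → queue []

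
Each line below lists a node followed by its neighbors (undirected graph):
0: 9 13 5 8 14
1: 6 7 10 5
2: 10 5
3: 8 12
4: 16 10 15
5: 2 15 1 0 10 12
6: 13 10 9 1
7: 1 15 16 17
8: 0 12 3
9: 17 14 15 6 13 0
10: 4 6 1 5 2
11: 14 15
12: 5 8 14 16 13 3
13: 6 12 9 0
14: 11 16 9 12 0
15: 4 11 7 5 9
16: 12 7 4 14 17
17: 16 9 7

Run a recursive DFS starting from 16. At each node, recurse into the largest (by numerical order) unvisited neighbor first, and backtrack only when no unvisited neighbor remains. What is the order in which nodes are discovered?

16 17 9 15 11 14 12 13 6 10 5 2 1 7 0 8 3 4

Visit 16
16 → 17
17 → 9
9 → 15
15 → 11
11 → 14
14 → 12
12 → 13
13 → 6
6 → 10
10 → 5
5 → 2
5 → 1
1 → 7
5 → 0
0 → 8
8 → 3
10 → 4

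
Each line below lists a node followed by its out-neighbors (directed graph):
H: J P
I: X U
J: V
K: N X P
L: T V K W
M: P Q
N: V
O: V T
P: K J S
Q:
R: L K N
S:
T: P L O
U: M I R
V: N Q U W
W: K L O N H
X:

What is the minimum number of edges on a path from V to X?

Level 0: V
Level 1: N, Q, U, W
Level 2: H, I, K, L, M, O, R
Level 3: J, P, T, X
Level 4: S
X first appears at level 3.

3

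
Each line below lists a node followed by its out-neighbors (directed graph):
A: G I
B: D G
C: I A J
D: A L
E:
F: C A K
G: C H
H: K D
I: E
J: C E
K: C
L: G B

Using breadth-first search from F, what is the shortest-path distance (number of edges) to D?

4

Level 0: F
Level 1: A, C, K
Level 2: G, I, J
Level 3: E, H
Level 4: D
Level 5: L
Level 6: B
D first appears at level 4.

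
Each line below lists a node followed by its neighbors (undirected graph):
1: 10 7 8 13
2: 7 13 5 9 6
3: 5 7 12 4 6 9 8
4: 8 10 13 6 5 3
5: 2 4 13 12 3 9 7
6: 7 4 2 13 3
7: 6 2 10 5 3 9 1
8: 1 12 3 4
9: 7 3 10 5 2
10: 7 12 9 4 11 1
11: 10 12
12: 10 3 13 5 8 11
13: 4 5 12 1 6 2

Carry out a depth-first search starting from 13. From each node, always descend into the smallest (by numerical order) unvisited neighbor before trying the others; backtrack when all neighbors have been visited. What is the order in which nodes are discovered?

13, 1, 7, 2, 5, 3, 4, 6, 8, 12, 10, 9, 11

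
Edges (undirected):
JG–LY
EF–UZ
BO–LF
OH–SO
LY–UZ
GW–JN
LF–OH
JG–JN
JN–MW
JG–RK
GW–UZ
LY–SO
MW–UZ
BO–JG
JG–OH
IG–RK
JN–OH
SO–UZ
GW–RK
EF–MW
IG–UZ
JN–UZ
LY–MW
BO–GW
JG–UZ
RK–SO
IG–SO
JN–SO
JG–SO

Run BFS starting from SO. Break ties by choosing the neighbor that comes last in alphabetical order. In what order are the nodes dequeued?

Visit SO; enqueue UZ, RK, OH, LY, JN, JG, IG → queue [UZ, RK, OH, LY, JN, JG, IG]
Visit UZ; enqueue MW, GW, EF → queue [RK, OH, LY, JN, JG, IG, MW, GW, EF]
Visit RK → queue [OH, LY, JN, JG, IG, MW, GW, EF]
Visit OH; enqueue LF → queue [LY, JN, JG, IG, MW, GW, EF, LF]
Visit LY → queue [JN, JG, IG, MW, GW, EF, LF]
Visit JN → queue [JG, IG, MW, GW, EF, LF]
Visit JG; enqueue BO → queue [IG, MW, GW, EF, LF, BO]
Visit IG → queue [MW, GW, EF, LF, BO]
Visit MW → queue [GW, EF, LF, BO]
Visit GW → queue [EF, LF, BO]
Visit EF → queue [LF, BO]
Visit LF → queue [BO]
Visit BO → queue []

SO UZ RK OH LY JN JG IG MW GW EF LF BO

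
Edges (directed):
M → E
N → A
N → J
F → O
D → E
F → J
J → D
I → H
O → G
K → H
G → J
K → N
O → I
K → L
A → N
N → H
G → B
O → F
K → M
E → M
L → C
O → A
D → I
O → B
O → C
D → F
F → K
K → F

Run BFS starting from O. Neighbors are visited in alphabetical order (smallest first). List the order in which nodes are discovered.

Visit O; enqueue A, B, C, F, G, I → queue [A, B, C, F, G, I]
Visit A; enqueue N → queue [B, C, F, G, I, N]
Visit B → queue [C, F, G, I, N]
Visit C → queue [F, G, I, N]
Visit F; enqueue J, K → queue [G, I, N, J, K]
Visit G → queue [I, N, J, K]
Visit I; enqueue H → queue [N, J, K, H]
Visit N → queue [J, K, H]
Visit J; enqueue D → queue [K, H, D]
Visit K; enqueue L, M → queue [H, D, L, M]
Visit H → queue [D, L, M]
Visit D; enqueue E → queue [L, M, E]
Visit L → queue [M, E]
Visit M → queue [E]
Visit E → queue []

O, A, B, C, F, G, I, N, J, K, H, D, L, M, E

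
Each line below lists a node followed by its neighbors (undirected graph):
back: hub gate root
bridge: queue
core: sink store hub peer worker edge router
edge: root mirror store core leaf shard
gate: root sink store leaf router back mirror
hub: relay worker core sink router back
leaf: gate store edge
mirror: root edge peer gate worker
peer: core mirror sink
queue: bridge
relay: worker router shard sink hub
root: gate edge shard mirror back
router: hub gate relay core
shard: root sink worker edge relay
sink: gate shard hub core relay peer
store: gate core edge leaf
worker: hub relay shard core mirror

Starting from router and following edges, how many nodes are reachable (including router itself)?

BFS from router visits: router, relay, hub, gate, core, worker, sink, shard, back, store, root, mirror, leaf, peer, edge
Reachable nodes: 15 of 17 total.

15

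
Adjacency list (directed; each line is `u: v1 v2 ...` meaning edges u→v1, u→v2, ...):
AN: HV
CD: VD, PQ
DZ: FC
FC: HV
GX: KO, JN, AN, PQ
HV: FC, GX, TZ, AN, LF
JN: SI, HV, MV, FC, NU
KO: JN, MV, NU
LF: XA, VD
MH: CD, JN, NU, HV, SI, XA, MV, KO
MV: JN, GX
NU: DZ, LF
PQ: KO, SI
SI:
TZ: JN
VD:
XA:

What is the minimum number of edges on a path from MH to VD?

Level 0: MH
Level 1: CD, HV, JN, KO, MV, NU, SI, XA
Level 2: AN, DZ, FC, GX, LF, PQ, TZ, VD
VD first appears at level 2.

2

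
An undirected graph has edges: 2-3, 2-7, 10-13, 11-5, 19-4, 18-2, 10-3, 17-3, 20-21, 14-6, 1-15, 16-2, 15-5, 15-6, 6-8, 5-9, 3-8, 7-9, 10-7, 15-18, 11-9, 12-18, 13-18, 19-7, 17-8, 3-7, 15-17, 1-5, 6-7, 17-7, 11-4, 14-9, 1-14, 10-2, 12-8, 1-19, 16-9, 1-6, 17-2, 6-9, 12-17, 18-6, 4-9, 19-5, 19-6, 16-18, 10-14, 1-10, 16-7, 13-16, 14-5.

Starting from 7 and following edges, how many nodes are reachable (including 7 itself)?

BFS from 7 visits: 7, 2, 3, 6, 9, 10, 16, 17, 19, 18, 8, 1, 14, 15, 4, 5, 11, 13, 12
Reachable nodes: 19 of 21 total.

19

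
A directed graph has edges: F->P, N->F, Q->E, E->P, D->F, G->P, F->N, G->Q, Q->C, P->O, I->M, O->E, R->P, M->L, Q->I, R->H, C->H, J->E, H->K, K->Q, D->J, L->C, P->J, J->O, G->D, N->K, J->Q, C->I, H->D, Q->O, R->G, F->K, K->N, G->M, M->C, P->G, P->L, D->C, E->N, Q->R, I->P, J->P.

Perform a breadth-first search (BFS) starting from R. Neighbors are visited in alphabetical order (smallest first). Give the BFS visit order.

Visit R; enqueue G, H, P → queue [G, H, P]
Visit G; enqueue D, M, Q → queue [H, P, D, M, Q]
Visit H; enqueue K → queue [P, D, M, Q, K]
Visit P; enqueue J, L, O → queue [D, M, Q, K, J, L, O]
Visit D; enqueue C, F → queue [M, Q, K, J, L, O, C, F]
Visit M → queue [Q, K, J, L, O, C, F]
Visit Q; enqueue E, I → queue [K, J, L, O, C, F, E, I]
Visit K; enqueue N → queue [J, L, O, C, F, E, I, N]
Visit J → queue [L, O, C, F, E, I, N]
Visit L → queue [O, C, F, E, I, N]
Visit O → queue [C, F, E, I, N]
Visit C → queue [F, E, I, N]
Visit F → queue [E, I, N]
Visit E → queue [I, N]
Visit I → queue [N]
Visit N → queue []

R, G, H, P, D, M, Q, K, J, L, O, C, F, E, I, N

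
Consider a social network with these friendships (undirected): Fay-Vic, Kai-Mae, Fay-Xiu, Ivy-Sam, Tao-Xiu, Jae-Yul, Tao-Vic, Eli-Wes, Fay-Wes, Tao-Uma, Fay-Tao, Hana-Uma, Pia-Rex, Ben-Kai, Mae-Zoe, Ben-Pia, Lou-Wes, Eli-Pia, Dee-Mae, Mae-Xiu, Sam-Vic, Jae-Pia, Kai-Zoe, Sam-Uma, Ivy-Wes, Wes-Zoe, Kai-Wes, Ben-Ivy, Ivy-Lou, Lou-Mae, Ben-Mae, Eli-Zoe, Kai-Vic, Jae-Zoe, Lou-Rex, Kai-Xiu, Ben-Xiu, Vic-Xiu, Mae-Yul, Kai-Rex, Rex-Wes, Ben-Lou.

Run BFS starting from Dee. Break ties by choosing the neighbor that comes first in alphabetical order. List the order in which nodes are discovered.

Visit Dee; enqueue Mae → queue [Mae]
Visit Mae; enqueue Ben, Kai, Lou, Xiu, Yul, Zoe → queue [Ben, Kai, Lou, Xiu, Yul, Zoe]
Visit Ben; enqueue Ivy, Pia → queue [Kai, Lou, Xiu, Yul, Zoe, Ivy, Pia]
Visit Kai; enqueue Rex, Vic, Wes → queue [Lou, Xiu, Yul, Zoe, Ivy, Pia, Rex, Vic, Wes]
Visit Lou → queue [Xiu, Yul, Zoe, Ivy, Pia, Rex, Vic, Wes]
Visit Xiu; enqueue Fay, Tao → queue [Yul, Zoe, Ivy, Pia, Rex, Vic, Wes, Fay, Tao]
Visit Yul; enqueue Jae → queue [Zoe, Ivy, Pia, Rex, Vic, Wes, Fay, Tao, Jae]
Visit Zoe; enqueue Eli → queue [Ivy, Pia, Rex, Vic, Wes, Fay, Tao, Jae, Eli]
Visit Ivy; enqueue Sam → queue [Pia, Rex, Vic, Wes, Fay, Tao, Jae, Eli, Sam]
Visit Pia → queue [Rex, Vic, Wes, Fay, Tao, Jae, Eli, Sam]
Visit Rex → queue [Vic, Wes, Fay, Tao, Jae, Eli, Sam]
Visit Vic → queue [Wes, Fay, Tao, Jae, Eli, Sam]
Visit Wes → queue [Fay, Tao, Jae, Eli, Sam]
Visit Fay → queue [Tao, Jae, Eli, Sam]
Visit Tao; enqueue Uma → queue [Jae, Eli, Sam, Uma]
Visit Jae → queue [Eli, Sam, Uma]
Visit Eli → queue [Sam, Uma]
Visit Sam → queue [Uma]
Visit Uma; enqueue Hana → queue [Hana]
Visit Hana → queue []

Dee, Mae, Ben, Kai, Lou, Xiu, Yul, Zoe, Ivy, Pia, Rex, Vic, Wes, Fay, Tao, Jae, Eli, Sam, Uma, Hana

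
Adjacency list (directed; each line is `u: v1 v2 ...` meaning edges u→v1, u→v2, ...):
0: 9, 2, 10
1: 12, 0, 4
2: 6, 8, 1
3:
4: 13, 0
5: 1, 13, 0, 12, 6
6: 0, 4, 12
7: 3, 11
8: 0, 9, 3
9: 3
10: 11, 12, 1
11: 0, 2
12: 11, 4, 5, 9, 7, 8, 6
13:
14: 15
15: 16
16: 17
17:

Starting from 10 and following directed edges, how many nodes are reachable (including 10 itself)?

BFS from 10 visits: 10, 11, 12, 1, 0, 2, 4, 5, 9, 7, 8, 6, 13, 3
Reachable nodes: 14 of 18 total.

14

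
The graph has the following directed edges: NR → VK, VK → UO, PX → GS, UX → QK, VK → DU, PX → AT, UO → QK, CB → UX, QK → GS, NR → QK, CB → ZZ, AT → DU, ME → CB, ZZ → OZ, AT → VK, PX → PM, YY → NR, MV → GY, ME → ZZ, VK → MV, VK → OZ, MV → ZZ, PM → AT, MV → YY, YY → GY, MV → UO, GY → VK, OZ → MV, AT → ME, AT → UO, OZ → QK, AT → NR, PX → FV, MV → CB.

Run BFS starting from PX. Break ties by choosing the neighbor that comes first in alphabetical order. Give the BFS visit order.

PX → AT → FV → GS → PM → DU → ME → NR → UO → VK → CB → ZZ → QK → MV → OZ → UX → GY → YY

Visit PX; enqueue AT, FV, GS, PM → queue [AT, FV, GS, PM]
Visit AT; enqueue DU, ME, NR, UO, VK → queue [FV, GS, PM, DU, ME, NR, UO, VK]
Visit FV → queue [GS, PM, DU, ME, NR, UO, VK]
Visit GS → queue [PM, DU, ME, NR, UO, VK]
Visit PM → queue [DU, ME, NR, UO, VK]
Visit DU → queue [ME, NR, UO, VK]
Visit ME; enqueue CB, ZZ → queue [NR, UO, VK, CB, ZZ]
Visit NR; enqueue QK → queue [UO, VK, CB, ZZ, QK]
Visit UO → queue [VK, CB, ZZ, QK]
Visit VK; enqueue MV, OZ → queue [CB, ZZ, QK, MV, OZ]
Visit CB; enqueue UX → queue [ZZ, QK, MV, OZ, UX]
Visit ZZ → queue [QK, MV, OZ, UX]
Visit QK → queue [MV, OZ, UX]
Visit MV; enqueue GY, YY → queue [OZ, UX, GY, YY]
Visit OZ → queue [UX, GY, YY]
Visit UX → queue [GY, YY]
Visit GY → queue [YY]
Visit YY → queue []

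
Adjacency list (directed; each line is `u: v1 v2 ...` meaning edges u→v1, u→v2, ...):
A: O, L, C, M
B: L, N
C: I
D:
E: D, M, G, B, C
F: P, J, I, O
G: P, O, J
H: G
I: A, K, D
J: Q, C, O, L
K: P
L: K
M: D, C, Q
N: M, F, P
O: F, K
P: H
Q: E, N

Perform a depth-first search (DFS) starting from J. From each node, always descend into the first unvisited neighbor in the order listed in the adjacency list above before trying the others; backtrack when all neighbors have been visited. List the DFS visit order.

Visit J
J → Q
Q → E
E → D
E → M
M → C
C → I
I → A
A → O
O → F
F → P
P → H
H → G
O → K
A → L
E → B
B → N

J -> Q -> E -> D -> M -> C -> I -> A -> O -> F -> P -> H -> G -> K -> L -> B -> N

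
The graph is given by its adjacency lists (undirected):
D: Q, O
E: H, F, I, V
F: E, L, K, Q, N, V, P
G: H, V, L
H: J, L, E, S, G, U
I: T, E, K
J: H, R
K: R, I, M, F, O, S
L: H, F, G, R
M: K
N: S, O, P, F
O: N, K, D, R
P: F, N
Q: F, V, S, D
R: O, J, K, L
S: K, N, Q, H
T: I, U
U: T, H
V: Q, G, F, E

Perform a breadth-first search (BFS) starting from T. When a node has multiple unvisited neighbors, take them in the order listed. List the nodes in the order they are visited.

T, I, U, E, K, H, F, V, R, M, O, S, J, L, G, Q, N, P, D

Visit T; enqueue I, U → queue [I, U]
Visit I; enqueue E, K → queue [U, E, K]
Visit U; enqueue H → queue [E, K, H]
Visit E; enqueue F, V → queue [K, H, F, V]
Visit K; enqueue R, M, O, S → queue [H, F, V, R, M, O, S]
Visit H; enqueue J, L, G → queue [F, V, R, M, O, S, J, L, G]
Visit F; enqueue Q, N, P → queue [V, R, M, O, S, J, L, G, Q, N, P]
Visit V → queue [R, M, O, S, J, L, G, Q, N, P]
Visit R → queue [M, O, S, J, L, G, Q, N, P]
Visit M → queue [O, S, J, L, G, Q, N, P]
Visit O; enqueue D → queue [S, J, L, G, Q, N, P, D]
Visit S → queue [J, L, G, Q, N, P, D]
Visit J → queue [L, G, Q, N, P, D]
Visit L → queue [G, Q, N, P, D]
Visit G → queue [Q, N, P, D]
Visit Q → queue [N, P, D]
Visit N → queue [P, D]
Visit P → queue [D]
Visit D → queue []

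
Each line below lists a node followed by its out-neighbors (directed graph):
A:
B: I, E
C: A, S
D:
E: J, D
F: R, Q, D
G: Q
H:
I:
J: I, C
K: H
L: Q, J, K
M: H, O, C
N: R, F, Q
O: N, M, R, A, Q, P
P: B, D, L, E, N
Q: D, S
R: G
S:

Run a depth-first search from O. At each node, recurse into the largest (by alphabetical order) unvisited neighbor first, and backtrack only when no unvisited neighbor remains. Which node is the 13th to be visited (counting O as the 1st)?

Visit O
O → R
R → G
G → Q
Q → S
Q → D
O → P
P → N
N → F
P → L
L → K
K → H
L → J
J → I
J → C
C → A
P → E
P → B
O → M

Visit order: O, R, G, Q, S, D, P, N, F, L, K, H, J, I, C, A, E, B, M

J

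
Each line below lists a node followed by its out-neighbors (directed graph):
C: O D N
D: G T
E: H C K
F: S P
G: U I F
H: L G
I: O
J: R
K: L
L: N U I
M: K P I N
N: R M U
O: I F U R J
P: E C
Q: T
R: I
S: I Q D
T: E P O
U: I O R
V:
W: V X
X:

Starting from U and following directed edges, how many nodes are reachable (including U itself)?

19

BFS from U visits: U, R, O, I, J, F, S, P, Q, D, E, C, T, G, K, H, N, L, M
Reachable nodes: 19 of 22 total.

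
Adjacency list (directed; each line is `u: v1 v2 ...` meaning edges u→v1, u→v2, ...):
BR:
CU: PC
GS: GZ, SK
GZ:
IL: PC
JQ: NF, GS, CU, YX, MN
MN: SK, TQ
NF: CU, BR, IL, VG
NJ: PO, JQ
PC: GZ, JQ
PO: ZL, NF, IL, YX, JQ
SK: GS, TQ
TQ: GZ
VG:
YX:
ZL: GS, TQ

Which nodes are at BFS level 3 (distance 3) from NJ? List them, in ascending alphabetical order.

Level 0: NJ
Level 1: JQ, PO
Level 2: CU, GS, IL, MN, NF, YX, ZL
Level 3: BR, GZ, PC, SK, TQ, VG

BR, GZ, PC, SK, TQ, VG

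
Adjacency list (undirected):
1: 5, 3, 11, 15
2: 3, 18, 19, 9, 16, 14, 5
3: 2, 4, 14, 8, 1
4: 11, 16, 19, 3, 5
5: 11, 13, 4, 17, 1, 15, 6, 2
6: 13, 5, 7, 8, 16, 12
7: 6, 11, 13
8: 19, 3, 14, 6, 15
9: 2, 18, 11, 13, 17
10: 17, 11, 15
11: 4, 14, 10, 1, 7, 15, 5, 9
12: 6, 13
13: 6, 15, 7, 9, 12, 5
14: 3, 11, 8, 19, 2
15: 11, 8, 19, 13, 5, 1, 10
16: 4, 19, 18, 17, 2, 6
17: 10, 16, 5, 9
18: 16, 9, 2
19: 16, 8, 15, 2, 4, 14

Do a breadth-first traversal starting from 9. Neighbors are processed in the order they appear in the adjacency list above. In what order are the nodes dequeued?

9 -> 2 -> 18 -> 11 -> 13 -> 17 -> 3 -> 19 -> 16 -> 14 -> 5 -> 4 -> 10 -> 1 -> 7 -> 15 -> 6 -> 12 -> 8

Visit 9; enqueue 2, 18, 11, 13, 17 → queue [2, 18, 11, 13, 17]
Visit 2; enqueue 3, 19, 16, 14, 5 → queue [18, 11, 13, 17, 3, 19, 16, 14, 5]
Visit 18 → queue [11, 13, 17, 3, 19, 16, 14, 5]
Visit 11; enqueue 4, 10, 1, 7, 15 → queue [13, 17, 3, 19, 16, 14, 5, 4, 10, 1, 7, 15]
Visit 13; enqueue 6, 12 → queue [17, 3, 19, 16, 14, 5, 4, 10, 1, 7, 15, 6, 12]
Visit 17 → queue [3, 19, 16, 14, 5, 4, 10, 1, 7, 15, 6, 12]
Visit 3; enqueue 8 → queue [19, 16, 14, 5, 4, 10, 1, 7, 15, 6, 12, 8]
Visit 19 → queue [16, 14, 5, 4, 10, 1, 7, 15, 6, 12, 8]
Visit 16 → queue [14, 5, 4, 10, 1, 7, 15, 6, 12, 8]
Visit 14 → queue [5, 4, 10, 1, 7, 15, 6, 12, 8]
Visit 5 → queue [4, 10, 1, 7, 15, 6, 12, 8]
Visit 4 → queue [10, 1, 7, 15, 6, 12, 8]
Visit 10 → queue [1, 7, 15, 6, 12, 8]
Visit 1 → queue [7, 15, 6, 12, 8]
Visit 7 → queue [15, 6, 12, 8]
Visit 15 → queue [6, 12, 8]
Visit 6 → queue [12, 8]
Visit 12 → queue [8]
Visit 8 → queue []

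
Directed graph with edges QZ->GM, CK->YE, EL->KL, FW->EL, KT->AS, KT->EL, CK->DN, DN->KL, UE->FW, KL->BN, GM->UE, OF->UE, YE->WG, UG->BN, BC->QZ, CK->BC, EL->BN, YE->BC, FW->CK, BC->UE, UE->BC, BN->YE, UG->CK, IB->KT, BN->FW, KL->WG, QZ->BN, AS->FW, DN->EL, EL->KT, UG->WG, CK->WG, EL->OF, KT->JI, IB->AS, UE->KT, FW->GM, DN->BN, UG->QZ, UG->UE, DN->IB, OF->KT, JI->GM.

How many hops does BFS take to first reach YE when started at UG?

Level 0: UG
Level 1: BN, CK, QZ, UE, WG
Level 2: BC, DN, FW, GM, KT, YE
Level 3: AS, EL, IB, JI, KL
Level 4: OF
YE first appears at level 2.

2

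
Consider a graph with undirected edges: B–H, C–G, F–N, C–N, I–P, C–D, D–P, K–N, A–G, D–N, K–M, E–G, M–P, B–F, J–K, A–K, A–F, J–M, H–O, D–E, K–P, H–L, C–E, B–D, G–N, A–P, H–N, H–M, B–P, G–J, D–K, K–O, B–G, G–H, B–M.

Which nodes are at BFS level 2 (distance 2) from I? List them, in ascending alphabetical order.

Level 0: I
Level 1: P
Level 2: A, B, D, K, M
Level 3: C, E, F, G, H, J, N, O
Level 4: L

A, B, D, K, M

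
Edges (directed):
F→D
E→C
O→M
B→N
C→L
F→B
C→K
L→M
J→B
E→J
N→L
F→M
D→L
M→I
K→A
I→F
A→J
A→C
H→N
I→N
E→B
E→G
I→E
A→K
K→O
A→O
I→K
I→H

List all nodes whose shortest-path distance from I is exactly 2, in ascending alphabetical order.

A, B, C, D, G, J, L, M, O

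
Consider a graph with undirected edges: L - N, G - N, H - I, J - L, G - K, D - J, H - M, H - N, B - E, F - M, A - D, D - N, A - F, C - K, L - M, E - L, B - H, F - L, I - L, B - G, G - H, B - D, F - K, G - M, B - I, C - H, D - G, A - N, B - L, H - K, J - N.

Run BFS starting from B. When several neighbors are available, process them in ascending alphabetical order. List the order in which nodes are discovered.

Visit B; enqueue D, E, G, H, I, L → queue [D, E, G, H, I, L]
Visit D; enqueue A, J, N → queue [E, G, H, I, L, A, J, N]
Visit E → queue [G, H, I, L, A, J, N]
Visit G; enqueue K, M → queue [H, I, L, A, J, N, K, M]
Visit H; enqueue C → queue [I, L, A, J, N, K, M, C]
Visit I → queue [L, A, J, N, K, M, C]
Visit L; enqueue F → queue [A, J, N, K, M, C, F]
Visit A → queue [J, N, K, M, C, F]
Visit J → queue [N, K, M, C, F]
Visit N → queue [K, M, C, F]
Visit K → queue [M, C, F]
Visit M → queue [C, F]
Visit C → queue [F]
Visit F → queue []

B -> D -> E -> G -> H -> I -> L -> A -> J -> N -> K -> M -> C -> F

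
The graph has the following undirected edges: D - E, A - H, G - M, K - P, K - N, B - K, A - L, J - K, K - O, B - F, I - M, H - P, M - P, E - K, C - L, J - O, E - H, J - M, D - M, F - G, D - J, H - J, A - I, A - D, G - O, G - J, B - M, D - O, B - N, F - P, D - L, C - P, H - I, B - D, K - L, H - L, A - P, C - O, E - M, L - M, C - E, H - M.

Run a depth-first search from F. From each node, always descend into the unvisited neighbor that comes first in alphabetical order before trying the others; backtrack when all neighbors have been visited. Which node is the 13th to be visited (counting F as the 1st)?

I

Visit F
F → B
B → D
D → A
A → H
H → E
E → C
C → L
L → K
K → J
J → G
G → M
M → I
M → P
G → O
K → N

Visit order: F, B, D, A, H, E, C, L, K, J, G, M, I, P, O, N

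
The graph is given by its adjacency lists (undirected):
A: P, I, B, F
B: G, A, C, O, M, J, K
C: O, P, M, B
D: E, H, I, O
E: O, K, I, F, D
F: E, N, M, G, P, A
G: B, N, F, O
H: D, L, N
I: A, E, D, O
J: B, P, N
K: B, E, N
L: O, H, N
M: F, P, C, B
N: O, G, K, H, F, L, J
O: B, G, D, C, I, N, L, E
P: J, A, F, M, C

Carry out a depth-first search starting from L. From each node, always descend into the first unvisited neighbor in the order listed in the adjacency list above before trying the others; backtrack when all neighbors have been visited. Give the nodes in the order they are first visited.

Visit L
L → O
O → B
B → G
G → N
N → K
K → E
E → I
I → A
A → P
P → J
P → F
F → M
M → C
I → D
D → H

L → O → B → G → N → K → E → I → A → P → J → F → M → C → D → H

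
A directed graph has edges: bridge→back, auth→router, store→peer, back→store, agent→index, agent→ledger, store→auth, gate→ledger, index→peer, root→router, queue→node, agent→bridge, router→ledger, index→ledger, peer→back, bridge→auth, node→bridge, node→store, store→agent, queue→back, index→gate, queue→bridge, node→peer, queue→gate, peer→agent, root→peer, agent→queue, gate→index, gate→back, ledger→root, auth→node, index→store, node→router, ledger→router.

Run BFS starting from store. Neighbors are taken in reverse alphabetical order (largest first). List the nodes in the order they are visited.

Visit store; enqueue peer, auth, agent → queue [peer, auth, agent]
Visit peer; enqueue back → queue [auth, agent, back]
Visit auth; enqueue router, node → queue [agent, back, router, node]
Visit agent; enqueue queue, ledger, index, bridge → queue [back, router, node, queue, ledger, index, bridge]
Visit back → queue [router, node, queue, ledger, index, bridge]
Visit router → queue [node, queue, ledger, index, bridge]
Visit node → queue [queue, ledger, index, bridge]
Visit queue; enqueue gate → queue [ledger, index, bridge, gate]
Visit ledger; enqueue root → queue [index, bridge, gate, root]
Visit index → queue [bridge, gate, root]
Visit bridge → queue [gate, root]
Visit gate → queue [root]
Visit root → queue []

store, peer, auth, agent, back, router, node, queue, ledger, index, bridge, gate, root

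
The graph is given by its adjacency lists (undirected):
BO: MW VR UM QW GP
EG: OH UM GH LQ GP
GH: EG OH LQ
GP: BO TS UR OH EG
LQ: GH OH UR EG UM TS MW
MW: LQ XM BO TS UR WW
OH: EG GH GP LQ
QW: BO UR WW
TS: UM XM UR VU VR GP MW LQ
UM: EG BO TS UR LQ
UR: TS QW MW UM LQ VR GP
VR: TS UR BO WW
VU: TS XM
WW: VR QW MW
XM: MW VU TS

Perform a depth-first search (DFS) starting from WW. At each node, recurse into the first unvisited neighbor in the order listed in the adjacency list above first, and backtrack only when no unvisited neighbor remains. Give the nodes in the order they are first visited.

WW -> VR -> TS -> UM -> EG -> OH -> GH -> LQ -> UR -> QW -> BO -> MW -> XM -> VU -> GP

Visit WW
WW → VR
VR → TS
TS → UM
UM → EG
EG → OH
OH → GH
GH → LQ
LQ → UR
UR → QW
QW → BO
BO → MW
MW → XM
XM → VU
BO → GP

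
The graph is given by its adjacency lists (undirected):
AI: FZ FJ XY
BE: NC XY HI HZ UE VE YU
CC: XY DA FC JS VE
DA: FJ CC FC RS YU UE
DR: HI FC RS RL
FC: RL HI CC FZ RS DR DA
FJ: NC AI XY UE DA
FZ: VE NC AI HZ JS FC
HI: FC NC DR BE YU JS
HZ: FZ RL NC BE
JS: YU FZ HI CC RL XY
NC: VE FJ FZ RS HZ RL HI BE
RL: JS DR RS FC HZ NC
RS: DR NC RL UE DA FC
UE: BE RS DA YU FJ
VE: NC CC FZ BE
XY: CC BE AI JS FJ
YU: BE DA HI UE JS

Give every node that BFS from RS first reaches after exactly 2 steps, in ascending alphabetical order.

Level 0: RS
Level 1: DA, DR, FC, NC, RL, UE
Level 2: BE, CC, FJ, FZ, HI, HZ, JS, VE, YU
Level 3: AI, XY

BE, CC, FJ, FZ, HI, HZ, JS, VE, YU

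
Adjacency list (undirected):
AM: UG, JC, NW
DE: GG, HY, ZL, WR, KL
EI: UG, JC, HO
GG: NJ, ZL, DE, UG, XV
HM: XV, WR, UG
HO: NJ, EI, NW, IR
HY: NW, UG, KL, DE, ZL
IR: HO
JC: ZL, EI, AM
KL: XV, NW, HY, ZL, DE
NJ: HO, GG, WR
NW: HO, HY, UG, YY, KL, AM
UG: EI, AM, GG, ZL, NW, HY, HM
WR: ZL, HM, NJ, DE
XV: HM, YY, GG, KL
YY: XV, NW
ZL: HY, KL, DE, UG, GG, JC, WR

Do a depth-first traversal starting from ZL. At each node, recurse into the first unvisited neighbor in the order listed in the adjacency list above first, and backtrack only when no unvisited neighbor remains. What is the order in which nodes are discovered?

ZL HY NW HO NJ GG DE WR HM XV YY KL UG EI JC AM IR

Visit ZL
ZL → HY
HY → NW
NW → HO
HO → NJ
NJ → GG
GG → DE
DE → WR
WR → HM
HM → XV
XV → YY
XV → KL
HM → UG
UG → EI
EI → JC
JC → AM
HO → IR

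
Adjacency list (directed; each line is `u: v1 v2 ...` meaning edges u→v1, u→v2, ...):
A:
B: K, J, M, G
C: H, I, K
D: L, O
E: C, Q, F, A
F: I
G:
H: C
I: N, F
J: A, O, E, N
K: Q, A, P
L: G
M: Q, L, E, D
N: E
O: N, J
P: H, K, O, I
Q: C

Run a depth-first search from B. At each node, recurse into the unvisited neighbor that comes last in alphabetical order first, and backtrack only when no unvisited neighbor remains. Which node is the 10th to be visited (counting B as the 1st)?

F

Visit B
B → M
M → Q
Q → C
C → K
K → P
P → O
O → N
N → E
E → F
F → I
E → A
O → J
P → H
M → L
L → G
M → D

Visit order: B, M, Q, C, K, P, O, N, E, F, I, A, J, H, L, G, D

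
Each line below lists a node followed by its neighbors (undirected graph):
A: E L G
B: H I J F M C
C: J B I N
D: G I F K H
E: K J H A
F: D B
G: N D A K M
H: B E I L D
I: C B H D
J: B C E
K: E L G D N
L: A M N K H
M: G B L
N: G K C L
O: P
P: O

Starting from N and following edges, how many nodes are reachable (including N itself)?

14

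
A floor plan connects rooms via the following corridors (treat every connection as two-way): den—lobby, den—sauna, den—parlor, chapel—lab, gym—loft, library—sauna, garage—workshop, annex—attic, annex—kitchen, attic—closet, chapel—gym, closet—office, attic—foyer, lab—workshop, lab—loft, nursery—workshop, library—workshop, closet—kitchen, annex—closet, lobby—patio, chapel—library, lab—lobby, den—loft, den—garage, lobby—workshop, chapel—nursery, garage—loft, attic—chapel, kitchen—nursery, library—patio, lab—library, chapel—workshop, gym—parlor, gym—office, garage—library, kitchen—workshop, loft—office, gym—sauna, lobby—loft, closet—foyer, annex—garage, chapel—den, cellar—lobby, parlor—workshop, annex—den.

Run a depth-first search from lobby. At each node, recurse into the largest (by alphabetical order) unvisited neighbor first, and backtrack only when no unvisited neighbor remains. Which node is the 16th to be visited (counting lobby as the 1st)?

garage

Visit lobby
lobby → workshop
workshop → parlor
parlor → gym
gym → sauna
sauna → library
library → patio
library → lab
lab → loft
loft → office
office → closet
closet → kitchen
kitchen → nursery
nursery → chapel
chapel → den
den → garage
garage → annex
annex → attic
attic → foyer
lobby → cellar

Visit order: lobby, workshop, parlor, gym, sauna, library, patio, lab, loft, office, closet, kitchen, nursery, chapel, den, garage, annex, attic, foyer, cellar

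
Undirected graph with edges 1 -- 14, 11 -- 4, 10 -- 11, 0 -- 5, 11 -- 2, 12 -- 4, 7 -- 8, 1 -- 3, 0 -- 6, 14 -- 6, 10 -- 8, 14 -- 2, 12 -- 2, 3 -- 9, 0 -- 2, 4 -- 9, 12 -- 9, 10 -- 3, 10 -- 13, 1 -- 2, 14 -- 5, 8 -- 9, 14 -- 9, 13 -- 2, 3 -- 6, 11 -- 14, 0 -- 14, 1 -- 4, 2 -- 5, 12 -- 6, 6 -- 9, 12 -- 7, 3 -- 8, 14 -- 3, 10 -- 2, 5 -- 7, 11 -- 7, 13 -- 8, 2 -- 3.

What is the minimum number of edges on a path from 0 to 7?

Level 0: 0
Level 1: 2, 5, 6, 14
Level 2: 1, 3, 7, 9, 10, 11, 12, 13
Level 3: 4, 8
7 first appears at level 2.

2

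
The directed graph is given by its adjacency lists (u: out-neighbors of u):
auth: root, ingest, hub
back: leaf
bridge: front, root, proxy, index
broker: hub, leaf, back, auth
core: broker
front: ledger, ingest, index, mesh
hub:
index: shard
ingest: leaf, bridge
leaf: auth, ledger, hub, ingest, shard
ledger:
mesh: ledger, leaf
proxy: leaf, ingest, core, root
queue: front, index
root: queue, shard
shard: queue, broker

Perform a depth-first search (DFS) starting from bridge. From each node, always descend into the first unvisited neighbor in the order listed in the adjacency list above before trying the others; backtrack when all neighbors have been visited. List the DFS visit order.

bridge, front, ledger, ingest, leaf, auth, root, queue, index, shard, broker, hub, back, mesh, proxy, core

Visit bridge
bridge → front
front → ledger
front → ingest
ingest → leaf
leaf → auth
auth → root
root → queue
queue → index
index → shard
shard → broker
broker → hub
broker → back
front → mesh
bridge → proxy
proxy → core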